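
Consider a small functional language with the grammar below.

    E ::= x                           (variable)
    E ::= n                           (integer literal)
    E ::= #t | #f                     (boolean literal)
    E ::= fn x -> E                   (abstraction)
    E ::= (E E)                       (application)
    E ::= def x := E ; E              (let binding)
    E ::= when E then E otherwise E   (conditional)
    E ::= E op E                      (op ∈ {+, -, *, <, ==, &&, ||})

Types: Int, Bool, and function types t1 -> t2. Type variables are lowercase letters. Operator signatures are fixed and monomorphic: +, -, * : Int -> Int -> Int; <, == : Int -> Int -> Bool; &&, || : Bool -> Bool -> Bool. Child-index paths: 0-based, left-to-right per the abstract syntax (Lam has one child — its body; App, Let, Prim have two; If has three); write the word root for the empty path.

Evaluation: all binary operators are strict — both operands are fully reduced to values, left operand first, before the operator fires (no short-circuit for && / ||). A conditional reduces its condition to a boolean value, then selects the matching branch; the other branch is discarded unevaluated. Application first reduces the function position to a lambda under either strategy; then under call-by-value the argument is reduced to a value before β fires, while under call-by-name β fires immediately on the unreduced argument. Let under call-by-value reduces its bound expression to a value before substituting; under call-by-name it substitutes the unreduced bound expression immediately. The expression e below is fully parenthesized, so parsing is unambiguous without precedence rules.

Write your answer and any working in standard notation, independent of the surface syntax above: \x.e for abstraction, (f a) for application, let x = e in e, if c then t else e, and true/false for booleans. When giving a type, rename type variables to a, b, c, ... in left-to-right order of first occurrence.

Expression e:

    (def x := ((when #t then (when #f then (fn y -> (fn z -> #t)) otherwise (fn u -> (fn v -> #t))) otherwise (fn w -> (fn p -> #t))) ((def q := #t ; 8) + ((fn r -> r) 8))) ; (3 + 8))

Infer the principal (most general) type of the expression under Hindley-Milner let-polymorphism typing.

Answer: Int

Working:
  unify Bool ~ Bool
  unify Bool ~ Bool
\z._ : b -> Bool
\y._ : a -> b -> Bool
\v._ : d -> Bool
\u._ : c -> d -> Bool
  unify a -> b -> Bool ~ c -> d -> Bool
  unify a ~ c
  unify b -> Bool ~ d -> Bool
  unify b ~ d
  unify Bool ~ Bool
\p._ : f -> Bool
\w._ : e -> f -> Bool
  unify c -> d -> Bool ~ e -> f -> Bool
  unify c ~ e
  unify d -> Bool ~ f -> Bool
  unify d ~ f
  unify Bool ~ Bool
let q : Bool
  unify Int ~ Int
r : g
\r._ : g -> g
  unify g -> g ~ Int -> h
  unify g ~ Int
  unify Int ~ h
_ _ : Int
  unify Int ~ Int
  unify e -> f -> Bool ~ Int -> i
  unify e ~ Int
  unify f -> Bool ~ i
_ _ : f -> Bool
let x : forall. f -> Bool
  unify Int ~ Int
  unify Int ~ Int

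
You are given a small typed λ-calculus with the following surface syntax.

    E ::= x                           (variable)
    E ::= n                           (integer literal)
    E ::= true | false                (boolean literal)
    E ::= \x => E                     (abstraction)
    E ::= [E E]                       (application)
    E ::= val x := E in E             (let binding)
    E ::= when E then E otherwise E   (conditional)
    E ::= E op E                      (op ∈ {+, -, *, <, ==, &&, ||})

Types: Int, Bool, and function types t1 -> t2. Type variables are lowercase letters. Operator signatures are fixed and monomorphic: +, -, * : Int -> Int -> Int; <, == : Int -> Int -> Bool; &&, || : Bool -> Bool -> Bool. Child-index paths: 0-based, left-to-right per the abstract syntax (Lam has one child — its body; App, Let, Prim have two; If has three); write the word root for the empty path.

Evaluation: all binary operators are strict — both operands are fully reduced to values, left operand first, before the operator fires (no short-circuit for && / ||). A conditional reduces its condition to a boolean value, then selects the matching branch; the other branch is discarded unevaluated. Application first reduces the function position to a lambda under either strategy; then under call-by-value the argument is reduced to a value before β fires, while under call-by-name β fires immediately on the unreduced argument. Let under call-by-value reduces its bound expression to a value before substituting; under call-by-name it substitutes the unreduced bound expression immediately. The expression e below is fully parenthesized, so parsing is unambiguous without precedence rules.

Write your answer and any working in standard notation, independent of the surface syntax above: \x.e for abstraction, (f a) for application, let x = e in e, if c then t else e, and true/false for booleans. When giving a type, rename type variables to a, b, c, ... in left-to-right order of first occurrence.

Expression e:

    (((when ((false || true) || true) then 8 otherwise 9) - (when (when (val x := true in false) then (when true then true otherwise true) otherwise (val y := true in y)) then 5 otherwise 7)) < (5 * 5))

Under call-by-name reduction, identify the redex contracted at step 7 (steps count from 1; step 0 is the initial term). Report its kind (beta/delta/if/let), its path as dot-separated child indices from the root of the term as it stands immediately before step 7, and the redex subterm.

Answer: if at 0.1 : (if true then 5 else 7)

Derivation:
step 0: (((if ((false || true) || true) then 8 else 9) - (if (if (let x = true in false) then (if true then true else true) else (let y = true in y)) then 5 else 7)) < (5 * 5))
step 1: [delta@0.0.0.0] (((if (true || true) then 8 else 9) - (if (if (let x = true in false) then (if true then true else true) else (let y = true in y)) then 5 else 7)) < (5 * 5))
step 2: [delta@0.0.0] (((if true then 8 else 9) - (if (if (let x = true in false) then (if true then true else true) else (let y = true in y)) then 5 else 7)) < (5 * 5))
step 3: [if@0.0] ((8 - (if (if (let x = true in false) then (if true then true else true) else (let y = true in y)) then 5 else 7)) < (5 * 5))
step 4: [let@0.1.0.0] ((8 - (if (if false then (if true then true else true) else (let y = true in y)) then 5 else 7)) < (5 * 5))
step 5: [if@0.1.0] ((8 - (if (let y = true in y) then 5 else 7)) < (5 * 5))
step 6: [let@0.1.0] ((8 - (if true then 5 else 7)) < (5 * 5))
step 7: [if@0.1] ((8 - 5) < (5 * 5))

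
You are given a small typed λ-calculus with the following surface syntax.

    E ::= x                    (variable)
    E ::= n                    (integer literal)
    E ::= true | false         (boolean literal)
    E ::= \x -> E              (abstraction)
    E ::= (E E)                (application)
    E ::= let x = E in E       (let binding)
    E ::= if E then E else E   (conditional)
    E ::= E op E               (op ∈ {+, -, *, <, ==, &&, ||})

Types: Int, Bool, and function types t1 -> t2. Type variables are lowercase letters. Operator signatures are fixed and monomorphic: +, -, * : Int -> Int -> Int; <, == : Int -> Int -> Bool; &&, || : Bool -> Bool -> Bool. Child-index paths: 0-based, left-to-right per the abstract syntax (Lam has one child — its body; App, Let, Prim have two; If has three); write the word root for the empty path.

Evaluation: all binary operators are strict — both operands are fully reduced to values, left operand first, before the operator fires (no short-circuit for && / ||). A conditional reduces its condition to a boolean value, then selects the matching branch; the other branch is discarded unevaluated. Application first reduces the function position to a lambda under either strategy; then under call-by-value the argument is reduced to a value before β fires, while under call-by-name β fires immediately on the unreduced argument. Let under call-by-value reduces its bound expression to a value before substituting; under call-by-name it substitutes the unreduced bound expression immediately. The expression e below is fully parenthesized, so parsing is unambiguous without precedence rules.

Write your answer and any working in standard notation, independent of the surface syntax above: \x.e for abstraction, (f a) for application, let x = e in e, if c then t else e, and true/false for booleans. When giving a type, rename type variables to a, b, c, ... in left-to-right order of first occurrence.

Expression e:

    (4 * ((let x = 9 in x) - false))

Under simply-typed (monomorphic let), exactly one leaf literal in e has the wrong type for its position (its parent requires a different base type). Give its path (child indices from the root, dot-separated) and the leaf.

Answer: 1.1 : false

Derivation:
  unify Int ~ Int
let x : Int
x : Int
  unify Int ~ Int
  unify Bool ~ Int
  FAIL: mismatch Bool ~ Int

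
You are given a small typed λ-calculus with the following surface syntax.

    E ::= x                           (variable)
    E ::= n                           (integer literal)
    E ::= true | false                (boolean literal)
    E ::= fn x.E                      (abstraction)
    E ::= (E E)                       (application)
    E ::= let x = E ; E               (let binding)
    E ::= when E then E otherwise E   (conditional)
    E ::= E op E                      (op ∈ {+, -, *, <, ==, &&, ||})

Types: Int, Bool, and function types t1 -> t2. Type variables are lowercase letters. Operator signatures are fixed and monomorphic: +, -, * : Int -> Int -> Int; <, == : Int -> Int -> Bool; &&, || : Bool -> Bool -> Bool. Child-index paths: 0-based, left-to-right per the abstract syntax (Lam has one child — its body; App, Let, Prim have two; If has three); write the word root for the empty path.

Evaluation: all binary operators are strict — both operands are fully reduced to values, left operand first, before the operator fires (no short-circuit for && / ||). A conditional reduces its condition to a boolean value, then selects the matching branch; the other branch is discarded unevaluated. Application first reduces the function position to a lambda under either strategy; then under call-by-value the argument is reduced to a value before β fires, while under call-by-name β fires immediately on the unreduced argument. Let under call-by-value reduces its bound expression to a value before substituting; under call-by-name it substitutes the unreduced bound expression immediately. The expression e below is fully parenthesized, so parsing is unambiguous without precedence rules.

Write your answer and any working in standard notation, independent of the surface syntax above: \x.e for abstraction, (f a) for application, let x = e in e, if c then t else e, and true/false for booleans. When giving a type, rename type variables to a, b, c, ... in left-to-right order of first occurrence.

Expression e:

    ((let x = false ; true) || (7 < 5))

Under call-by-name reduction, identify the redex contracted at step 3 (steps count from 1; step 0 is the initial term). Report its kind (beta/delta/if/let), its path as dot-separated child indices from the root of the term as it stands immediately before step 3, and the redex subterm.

Answer: delta at root : (true || false)

Trace:
step 0: ((let x = false in true) || (7 < 5))
step 1: [let@0] (true || (7 < 5))
step 2: [delta@1] (true || false)
step 3: [delta@root] true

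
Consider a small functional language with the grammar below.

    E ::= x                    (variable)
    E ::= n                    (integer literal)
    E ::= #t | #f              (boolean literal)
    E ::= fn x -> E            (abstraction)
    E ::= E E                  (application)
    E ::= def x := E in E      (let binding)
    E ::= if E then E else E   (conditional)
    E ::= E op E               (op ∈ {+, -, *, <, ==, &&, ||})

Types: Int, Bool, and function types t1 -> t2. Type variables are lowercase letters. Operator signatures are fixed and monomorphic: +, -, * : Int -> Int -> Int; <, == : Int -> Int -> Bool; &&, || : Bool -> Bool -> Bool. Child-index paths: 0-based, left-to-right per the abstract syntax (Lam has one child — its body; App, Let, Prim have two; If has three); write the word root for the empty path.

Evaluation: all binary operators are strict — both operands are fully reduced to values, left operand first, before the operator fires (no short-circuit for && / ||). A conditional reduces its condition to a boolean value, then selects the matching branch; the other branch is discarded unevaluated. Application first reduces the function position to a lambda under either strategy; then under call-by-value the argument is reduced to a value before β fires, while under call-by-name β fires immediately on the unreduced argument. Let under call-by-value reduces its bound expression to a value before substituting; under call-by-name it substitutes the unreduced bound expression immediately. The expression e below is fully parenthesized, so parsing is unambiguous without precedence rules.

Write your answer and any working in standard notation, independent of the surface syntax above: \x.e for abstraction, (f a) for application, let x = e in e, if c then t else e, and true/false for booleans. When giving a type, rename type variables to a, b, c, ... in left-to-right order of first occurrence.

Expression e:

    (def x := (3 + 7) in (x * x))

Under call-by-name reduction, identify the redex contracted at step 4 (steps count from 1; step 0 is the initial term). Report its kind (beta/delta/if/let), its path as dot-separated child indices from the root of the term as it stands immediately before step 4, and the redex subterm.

Answer: delta at root : (10 * 10)

Trace:
step 0: (let x = (3 + 7) in (x * x))
step 1: [let@root] ((3 + 7) * (3 + 7))
step 2: [delta@0] (10 * (3 + 7))
step 3: [delta@1] (10 * 10)
step 4: [delta@root] 100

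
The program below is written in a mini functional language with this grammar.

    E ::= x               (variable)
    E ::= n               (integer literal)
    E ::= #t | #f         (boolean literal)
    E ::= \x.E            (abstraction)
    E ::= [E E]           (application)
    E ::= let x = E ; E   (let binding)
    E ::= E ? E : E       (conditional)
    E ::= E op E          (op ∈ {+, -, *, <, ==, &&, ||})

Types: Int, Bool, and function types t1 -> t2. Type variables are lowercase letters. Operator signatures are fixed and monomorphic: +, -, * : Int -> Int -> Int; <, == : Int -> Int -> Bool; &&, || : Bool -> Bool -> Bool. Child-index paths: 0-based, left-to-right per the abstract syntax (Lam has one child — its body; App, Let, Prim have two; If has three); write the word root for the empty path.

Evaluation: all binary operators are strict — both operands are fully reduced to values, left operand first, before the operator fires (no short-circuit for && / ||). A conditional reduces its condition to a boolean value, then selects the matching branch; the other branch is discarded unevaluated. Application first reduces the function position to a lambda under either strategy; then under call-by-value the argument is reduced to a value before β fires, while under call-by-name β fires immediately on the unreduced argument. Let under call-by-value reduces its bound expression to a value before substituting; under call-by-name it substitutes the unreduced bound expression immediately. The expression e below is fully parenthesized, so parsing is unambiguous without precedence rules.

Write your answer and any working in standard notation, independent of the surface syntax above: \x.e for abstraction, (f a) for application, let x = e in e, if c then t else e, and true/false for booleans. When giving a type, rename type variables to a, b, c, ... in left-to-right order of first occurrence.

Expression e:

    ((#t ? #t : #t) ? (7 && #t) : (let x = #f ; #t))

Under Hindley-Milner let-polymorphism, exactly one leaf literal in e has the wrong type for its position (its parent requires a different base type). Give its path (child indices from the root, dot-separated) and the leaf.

Working:
  unify Bool ~ Bool
  unify Bool ~ Bool
  unify Bool ~ Bool
  unify Int ~ Bool
  FAIL: mismatch Int ~ Bool

Answer: 1.0 : 7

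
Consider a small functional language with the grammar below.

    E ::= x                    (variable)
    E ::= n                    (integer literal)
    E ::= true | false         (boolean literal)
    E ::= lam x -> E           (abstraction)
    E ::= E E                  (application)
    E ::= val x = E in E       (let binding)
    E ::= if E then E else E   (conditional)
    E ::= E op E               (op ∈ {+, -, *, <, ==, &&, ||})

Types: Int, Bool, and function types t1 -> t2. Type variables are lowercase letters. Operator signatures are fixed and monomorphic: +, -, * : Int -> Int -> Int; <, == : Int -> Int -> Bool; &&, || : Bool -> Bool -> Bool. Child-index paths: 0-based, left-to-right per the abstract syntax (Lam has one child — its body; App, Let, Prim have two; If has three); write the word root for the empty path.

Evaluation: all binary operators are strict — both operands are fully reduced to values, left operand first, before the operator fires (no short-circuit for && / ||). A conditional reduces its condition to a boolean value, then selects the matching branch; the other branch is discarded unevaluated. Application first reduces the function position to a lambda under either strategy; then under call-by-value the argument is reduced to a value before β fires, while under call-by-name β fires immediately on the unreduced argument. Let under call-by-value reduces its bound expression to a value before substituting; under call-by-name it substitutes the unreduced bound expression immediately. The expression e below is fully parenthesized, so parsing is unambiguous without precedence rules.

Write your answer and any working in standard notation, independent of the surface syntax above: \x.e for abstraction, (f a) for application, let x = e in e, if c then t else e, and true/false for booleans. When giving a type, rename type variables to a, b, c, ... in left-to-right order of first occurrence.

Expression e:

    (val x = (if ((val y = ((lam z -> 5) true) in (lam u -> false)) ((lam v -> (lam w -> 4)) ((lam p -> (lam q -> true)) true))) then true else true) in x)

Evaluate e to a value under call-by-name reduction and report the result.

Answer: true

Working:
step 0: (let x = (if ((let y = ((\z.5) true) in (\u.false)) ((\v.(\w.4)) ((\p.(\q.true)) true))) then true else true) in x)
step 1: [let@root] (if ((let y = ((\z.5) true) in (\u.false)) ((\v.(\w.4)) ((\p.(\q.true)) true))) then true else true)
step 2: [let@0.0] (if ((\u.false) ((\v.(\w.4)) ((\p.(\q.true)) true))) then true else true)
step 3: [beta@0] (if false then true else true)
step 4: [if@root] true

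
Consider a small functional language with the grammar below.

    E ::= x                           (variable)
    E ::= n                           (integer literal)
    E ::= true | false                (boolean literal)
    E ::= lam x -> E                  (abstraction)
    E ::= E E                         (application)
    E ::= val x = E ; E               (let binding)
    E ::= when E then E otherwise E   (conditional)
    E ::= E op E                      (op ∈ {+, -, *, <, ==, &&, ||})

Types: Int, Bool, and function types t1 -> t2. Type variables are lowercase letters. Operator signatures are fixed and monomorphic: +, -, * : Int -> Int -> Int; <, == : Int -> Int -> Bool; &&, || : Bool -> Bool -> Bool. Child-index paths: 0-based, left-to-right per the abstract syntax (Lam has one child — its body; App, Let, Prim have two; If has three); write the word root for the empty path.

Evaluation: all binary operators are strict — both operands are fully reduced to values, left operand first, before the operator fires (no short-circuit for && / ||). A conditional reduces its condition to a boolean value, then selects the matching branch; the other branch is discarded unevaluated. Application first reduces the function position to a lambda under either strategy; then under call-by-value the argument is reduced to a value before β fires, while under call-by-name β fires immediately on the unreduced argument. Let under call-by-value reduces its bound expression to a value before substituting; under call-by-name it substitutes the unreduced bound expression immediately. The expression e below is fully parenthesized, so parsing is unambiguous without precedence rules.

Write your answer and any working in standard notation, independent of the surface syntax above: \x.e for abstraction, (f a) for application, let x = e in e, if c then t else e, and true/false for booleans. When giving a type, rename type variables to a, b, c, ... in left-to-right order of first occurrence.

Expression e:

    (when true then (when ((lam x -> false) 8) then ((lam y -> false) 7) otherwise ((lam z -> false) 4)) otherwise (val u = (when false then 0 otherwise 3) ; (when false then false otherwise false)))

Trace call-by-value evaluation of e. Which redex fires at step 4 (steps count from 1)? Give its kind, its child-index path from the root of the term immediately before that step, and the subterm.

Trace:
step 0: (if true then (if ((\x.false) 8) then ((\y.false) 7) else ((\z.false) 4)) else (let u = (if false then 0 else 3) in (if false then false else false)))
step 1: [if@root] (if ((\x.false) 8) then ((\y.false) 7) else ((\z.false) 4))
step 2: [beta@0] (if false then ((\y.false) 7) else ((\z.false) 4))
step 3: [if@root] ((\z.false) 4)
step 4: [beta@root] false

Answer: beta at root : ((\z.false) 4)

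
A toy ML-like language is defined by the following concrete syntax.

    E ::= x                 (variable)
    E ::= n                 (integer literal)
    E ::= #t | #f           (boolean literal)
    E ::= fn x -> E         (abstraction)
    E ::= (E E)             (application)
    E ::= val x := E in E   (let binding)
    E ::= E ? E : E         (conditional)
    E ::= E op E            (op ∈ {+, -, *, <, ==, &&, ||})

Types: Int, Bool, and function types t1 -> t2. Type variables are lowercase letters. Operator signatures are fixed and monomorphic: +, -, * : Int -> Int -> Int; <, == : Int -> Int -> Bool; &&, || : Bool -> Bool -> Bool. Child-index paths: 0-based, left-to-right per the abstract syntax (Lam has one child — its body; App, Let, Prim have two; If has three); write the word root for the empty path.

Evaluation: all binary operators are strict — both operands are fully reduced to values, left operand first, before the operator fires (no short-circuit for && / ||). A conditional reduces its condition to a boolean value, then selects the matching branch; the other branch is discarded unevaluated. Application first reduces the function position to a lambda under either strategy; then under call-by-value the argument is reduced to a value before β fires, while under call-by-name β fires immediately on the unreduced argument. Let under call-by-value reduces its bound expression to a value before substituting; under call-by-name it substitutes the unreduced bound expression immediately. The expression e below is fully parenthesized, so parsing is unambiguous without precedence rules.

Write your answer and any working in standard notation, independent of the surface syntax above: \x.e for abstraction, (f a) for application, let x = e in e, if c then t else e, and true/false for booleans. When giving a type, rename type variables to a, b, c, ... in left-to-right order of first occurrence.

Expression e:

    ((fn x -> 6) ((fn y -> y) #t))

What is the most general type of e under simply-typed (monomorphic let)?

Answer: Int

Trace:
\x._ : a -> Int
y : b
\y._ : b -> b
  unify b -> b ~ Bool -> c
  unify b ~ Bool
  unify Bool ~ c
_ _ : Bool
  unify a -> Int ~ Bool -> d
  unify a ~ Bool
  unify Int ~ d
_ _ : Int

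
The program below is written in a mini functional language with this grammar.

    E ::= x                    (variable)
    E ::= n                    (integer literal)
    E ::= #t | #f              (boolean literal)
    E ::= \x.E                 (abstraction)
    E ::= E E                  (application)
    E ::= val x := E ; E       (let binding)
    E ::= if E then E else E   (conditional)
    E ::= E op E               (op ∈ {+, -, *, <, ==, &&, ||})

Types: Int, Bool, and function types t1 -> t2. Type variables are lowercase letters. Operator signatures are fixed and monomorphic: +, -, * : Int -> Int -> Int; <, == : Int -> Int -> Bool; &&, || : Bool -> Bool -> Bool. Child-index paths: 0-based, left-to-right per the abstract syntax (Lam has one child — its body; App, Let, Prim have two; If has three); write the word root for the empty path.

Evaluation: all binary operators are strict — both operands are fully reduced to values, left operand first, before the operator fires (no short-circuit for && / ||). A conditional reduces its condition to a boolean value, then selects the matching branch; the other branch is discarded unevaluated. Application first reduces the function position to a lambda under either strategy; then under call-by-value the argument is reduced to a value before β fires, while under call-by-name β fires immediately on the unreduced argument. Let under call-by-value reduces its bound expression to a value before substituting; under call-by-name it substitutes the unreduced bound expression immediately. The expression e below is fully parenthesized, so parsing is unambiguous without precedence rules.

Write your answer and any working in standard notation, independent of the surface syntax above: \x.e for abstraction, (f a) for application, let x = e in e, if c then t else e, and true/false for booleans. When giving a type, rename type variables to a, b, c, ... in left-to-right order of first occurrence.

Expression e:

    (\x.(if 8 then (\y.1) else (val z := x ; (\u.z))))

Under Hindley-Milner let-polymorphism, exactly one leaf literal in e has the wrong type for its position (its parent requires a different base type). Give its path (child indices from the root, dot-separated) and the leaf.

Derivation:
  unify Int ~ Bool
  FAIL: mismatch Int ~ Bool

Answer: 0.0 : 8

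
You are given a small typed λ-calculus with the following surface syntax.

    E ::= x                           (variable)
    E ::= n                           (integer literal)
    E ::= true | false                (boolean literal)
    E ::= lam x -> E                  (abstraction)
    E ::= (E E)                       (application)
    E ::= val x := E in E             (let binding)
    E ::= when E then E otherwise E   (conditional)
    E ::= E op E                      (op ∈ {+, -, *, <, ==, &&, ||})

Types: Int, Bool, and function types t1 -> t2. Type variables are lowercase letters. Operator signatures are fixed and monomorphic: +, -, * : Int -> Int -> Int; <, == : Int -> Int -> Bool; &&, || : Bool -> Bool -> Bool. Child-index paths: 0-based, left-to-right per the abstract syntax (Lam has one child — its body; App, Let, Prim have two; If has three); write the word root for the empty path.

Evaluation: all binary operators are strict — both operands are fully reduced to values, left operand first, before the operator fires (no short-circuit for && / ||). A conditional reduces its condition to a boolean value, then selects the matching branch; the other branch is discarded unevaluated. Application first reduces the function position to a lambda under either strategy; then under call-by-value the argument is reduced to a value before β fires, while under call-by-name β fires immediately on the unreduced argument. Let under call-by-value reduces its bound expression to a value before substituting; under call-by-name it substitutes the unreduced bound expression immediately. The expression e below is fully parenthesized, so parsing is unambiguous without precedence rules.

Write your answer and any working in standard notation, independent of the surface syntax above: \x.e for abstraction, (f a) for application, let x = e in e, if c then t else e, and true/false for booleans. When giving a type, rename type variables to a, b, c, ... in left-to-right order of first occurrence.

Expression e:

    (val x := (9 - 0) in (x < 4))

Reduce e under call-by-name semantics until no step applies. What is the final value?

Trace:
step 0: (let x = (9 - 0) in (x < 4))
step 1: [let@root] ((9 - 0) < 4)
step 2: [delta@0] (9 < 4)
step 3: [delta@root] false

Answer: false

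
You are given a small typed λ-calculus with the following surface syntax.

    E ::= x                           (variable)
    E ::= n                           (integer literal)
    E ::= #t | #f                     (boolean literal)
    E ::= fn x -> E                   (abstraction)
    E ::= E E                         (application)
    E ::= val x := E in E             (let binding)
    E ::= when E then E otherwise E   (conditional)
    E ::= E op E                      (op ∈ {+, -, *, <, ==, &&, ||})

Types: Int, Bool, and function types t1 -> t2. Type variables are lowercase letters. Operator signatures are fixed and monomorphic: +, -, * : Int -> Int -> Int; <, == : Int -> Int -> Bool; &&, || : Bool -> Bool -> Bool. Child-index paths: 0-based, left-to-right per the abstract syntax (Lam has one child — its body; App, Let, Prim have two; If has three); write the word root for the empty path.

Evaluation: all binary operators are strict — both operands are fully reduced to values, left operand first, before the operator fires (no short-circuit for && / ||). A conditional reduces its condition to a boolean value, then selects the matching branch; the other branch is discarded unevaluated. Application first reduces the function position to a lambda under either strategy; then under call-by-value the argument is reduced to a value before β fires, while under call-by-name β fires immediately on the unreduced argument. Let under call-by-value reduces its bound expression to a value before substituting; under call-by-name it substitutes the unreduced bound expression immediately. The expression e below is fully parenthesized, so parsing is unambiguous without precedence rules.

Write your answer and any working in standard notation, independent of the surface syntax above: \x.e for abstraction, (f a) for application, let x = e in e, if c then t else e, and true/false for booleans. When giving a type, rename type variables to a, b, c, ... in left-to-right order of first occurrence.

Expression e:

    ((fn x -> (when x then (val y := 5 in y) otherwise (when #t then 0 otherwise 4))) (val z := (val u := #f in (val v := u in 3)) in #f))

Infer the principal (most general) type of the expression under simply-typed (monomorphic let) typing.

Trace:
x : a
  unify a ~ Bool
let y : Int
y : Int
  unify Bool ~ Bool
  unify Int ~ Int
  unify Int ~ Int
\x._ : Bool -> Int
let u : Bool
u : Bool
let v : Bool
let z : Int
  unify Bool -> Int ~ Bool -> b
  unify Bool ~ Bool
  unify Int ~ b
_ _ : Int

Answer: Int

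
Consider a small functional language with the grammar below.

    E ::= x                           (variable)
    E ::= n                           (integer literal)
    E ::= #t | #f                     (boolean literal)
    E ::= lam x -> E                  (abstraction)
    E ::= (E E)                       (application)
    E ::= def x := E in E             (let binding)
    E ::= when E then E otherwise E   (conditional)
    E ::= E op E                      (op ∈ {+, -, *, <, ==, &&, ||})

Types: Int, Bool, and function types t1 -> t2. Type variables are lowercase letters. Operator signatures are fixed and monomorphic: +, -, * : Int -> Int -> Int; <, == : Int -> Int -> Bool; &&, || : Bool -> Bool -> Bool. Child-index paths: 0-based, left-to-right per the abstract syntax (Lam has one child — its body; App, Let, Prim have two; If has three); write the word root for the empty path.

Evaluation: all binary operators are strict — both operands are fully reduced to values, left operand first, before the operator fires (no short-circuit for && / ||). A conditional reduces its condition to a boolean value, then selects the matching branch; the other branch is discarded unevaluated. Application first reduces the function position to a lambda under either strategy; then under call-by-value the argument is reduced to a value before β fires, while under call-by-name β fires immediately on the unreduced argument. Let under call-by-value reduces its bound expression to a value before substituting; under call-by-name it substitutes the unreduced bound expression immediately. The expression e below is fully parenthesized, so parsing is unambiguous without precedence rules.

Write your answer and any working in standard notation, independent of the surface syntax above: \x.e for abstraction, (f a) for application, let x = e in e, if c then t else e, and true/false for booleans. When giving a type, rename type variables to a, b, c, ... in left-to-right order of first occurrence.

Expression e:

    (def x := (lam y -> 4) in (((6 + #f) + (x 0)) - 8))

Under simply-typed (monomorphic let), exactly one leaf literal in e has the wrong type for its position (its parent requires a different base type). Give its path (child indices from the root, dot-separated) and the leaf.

Answer: 1.0.0.1 : false

Trace:
\y._ : a -> Int
let x : a -> Int
  unify Int ~ Int
  unify Bool ~ Int
  FAIL: mismatch Bool ~ Int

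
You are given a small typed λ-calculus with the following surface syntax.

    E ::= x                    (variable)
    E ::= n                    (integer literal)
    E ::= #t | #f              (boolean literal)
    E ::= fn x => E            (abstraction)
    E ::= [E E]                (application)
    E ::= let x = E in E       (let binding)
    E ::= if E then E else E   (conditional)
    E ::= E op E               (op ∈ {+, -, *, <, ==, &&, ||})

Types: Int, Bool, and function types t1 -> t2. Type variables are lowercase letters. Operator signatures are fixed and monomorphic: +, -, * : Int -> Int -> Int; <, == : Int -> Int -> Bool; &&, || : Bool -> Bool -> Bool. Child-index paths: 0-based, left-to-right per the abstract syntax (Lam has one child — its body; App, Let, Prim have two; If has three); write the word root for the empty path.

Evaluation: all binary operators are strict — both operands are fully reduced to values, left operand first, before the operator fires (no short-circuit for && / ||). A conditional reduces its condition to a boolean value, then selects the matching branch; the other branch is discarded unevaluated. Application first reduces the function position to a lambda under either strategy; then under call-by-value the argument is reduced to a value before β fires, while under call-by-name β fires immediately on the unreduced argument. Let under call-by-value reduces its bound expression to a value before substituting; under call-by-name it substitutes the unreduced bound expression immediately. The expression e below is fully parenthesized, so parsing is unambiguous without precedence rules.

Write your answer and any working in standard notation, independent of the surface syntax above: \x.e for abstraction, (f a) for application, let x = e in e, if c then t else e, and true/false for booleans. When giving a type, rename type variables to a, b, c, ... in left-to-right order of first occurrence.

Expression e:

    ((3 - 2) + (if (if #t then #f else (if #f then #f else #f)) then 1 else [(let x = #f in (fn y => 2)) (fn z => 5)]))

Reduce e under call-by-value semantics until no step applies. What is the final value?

Trace:
step 0: ((3 - 2) + (if (if true then false else (if false then false else false)) then 1 else ((let x = false in (\y.2)) (\z.5))))
step 1: [delta@0] (1 + (if (if true then false else (if false then false else false)) then 1 else ((let x = false in (\y.2)) (\z.5))))
step 2: [if@1.0] (1 + (if false then 1 else ((let x = false in (\y.2)) (\z.5))))
step 3: [if@1] (1 + ((let x = false in (\y.2)) (\z.5)))
step 4: [let@1.0] (1 + ((\y.2) (\z.5)))
step 5: [beta@1] (1 + 2)
step 6: [delta@root] 3

Answer: 3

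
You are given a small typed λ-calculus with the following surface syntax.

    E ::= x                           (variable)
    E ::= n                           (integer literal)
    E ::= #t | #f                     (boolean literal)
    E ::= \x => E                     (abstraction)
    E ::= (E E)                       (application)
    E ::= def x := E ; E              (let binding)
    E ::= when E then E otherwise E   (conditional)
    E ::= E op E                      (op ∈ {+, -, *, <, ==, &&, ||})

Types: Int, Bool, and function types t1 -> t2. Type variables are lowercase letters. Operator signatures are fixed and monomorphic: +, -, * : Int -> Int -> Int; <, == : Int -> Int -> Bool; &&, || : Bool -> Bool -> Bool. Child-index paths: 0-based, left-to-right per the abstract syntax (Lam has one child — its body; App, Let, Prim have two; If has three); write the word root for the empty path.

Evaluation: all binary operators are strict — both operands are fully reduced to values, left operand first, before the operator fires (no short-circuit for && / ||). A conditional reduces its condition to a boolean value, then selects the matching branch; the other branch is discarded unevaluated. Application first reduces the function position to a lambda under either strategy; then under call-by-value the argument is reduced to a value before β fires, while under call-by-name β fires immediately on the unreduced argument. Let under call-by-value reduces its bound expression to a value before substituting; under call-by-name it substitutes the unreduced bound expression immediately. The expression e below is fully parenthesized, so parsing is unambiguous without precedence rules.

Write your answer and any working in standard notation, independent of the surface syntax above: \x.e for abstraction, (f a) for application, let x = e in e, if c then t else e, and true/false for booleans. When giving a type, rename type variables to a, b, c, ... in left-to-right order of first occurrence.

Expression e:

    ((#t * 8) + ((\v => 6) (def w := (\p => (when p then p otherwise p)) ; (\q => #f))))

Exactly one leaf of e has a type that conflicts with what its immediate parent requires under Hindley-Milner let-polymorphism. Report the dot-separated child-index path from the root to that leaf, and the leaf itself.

Trace:
  unify Bool ~ Int
  FAIL: mismatch Bool ~ Int

Answer: 0.0 : true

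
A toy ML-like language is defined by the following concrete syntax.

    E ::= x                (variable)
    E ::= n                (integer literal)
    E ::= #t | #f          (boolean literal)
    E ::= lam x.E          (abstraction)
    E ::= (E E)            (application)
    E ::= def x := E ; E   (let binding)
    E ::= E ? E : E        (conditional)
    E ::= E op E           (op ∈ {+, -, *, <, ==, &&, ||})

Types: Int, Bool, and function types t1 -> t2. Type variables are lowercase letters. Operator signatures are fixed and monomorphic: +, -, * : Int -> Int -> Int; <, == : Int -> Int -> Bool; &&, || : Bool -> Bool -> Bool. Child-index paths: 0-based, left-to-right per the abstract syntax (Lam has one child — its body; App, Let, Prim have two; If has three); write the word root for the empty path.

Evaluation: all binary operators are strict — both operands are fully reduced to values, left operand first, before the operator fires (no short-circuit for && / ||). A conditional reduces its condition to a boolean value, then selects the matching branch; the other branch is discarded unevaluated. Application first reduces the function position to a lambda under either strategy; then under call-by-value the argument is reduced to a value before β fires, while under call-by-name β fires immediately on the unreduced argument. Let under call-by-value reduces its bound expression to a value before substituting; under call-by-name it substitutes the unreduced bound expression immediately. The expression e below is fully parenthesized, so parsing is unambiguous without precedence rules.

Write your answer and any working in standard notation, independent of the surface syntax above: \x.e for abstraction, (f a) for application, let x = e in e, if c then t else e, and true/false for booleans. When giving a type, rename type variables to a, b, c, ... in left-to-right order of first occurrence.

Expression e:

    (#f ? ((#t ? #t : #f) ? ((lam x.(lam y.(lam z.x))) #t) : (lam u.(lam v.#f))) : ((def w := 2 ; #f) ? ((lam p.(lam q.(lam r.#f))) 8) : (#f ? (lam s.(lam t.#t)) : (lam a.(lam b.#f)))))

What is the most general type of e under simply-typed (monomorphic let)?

Answer: a -> b -> Bool

Trace:
  unify Bool ~ Bool
  unify Bool ~ Bool
  unify Bool ~ Bool
  unify Bool ~ Bool
x : a
\z._ : c -> a
\y._ : b -> c -> a
\x._ : a -> b -> c -> a
  unify a -> b -> c -> a ~ Bool -> d
  unify a ~ Bool
  unify b -> c -> Bool ~ d
_ _ : b -> c -> Bool
\v._ : f -> Bool
\u._ : e -> f -> Bool
  unify b -> c -> Bool ~ e -> f -> Bool
  unify b ~ e
  unify c -> Bool ~ f -> Bool
  unify c ~ f
  unify Bool ~ Bool
let w : Int
  unify Bool ~ Bool
\r._ : i -> Bool
\q._ : h -> i -> Bool
\p._ : g -> h -> i -> Bool
  unify g -> h -> i -> Bool ~ Int -> j
  unify g ~ Int
  unify h -> i -> Bool ~ j
_ _ : h -> i -> Bool
  unify Bool ~ Bool
\t._ : l -> Bool
\s._ : k -> l -> Bool
\b._ : n -> Bool
\a._ : m -> n -> Bool
  unify k -> l -> Bool ~ m -> n -> Bool
  unify k ~ m
  unify l -> Bool ~ n -> Bool
  unify l ~ n
  unify Bool ~ Bool
  unify h -> i -> Bool ~ m -> n -> Bool
  unify h ~ m
  unify i -> Bool ~ n -> Bool
  unify i ~ n
  unify Bool ~ Bool
  unify e -> f -> Bool ~ m -> n -> Bool
  unify e ~ m
  unify f -> Bool ~ n -> Bool
  unify f ~ n
  unify Bool ~ Bool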